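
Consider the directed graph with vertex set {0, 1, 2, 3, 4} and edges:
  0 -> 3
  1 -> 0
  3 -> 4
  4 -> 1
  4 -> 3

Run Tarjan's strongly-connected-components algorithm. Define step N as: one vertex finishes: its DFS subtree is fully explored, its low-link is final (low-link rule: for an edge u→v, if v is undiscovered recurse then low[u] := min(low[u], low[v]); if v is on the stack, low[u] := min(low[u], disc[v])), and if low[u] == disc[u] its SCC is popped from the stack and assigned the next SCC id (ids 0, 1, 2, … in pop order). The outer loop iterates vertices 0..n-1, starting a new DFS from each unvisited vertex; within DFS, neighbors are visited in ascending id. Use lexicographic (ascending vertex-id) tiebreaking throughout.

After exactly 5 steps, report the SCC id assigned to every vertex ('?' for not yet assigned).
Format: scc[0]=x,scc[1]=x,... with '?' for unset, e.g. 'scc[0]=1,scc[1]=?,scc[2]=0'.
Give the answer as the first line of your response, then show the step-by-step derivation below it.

scc[0]=0,scc[1]=0,scc[2]=1,scc[3]=0,scc[4]=0

step 1: low=(low[0]=0,low[1]=0,low[2]=?,low[3]=1,low[4]=2); scc=(scc[0]=?,scc[1]=?,scc[2]=?,scc[3]=?,scc[4]=?)
step 2: low=(low[0]=0,low[1]=0,low[2]=?,low[3]=1,low[4]=0); scc=(scc[0]=?,scc[1]=?,scc[2]=?,scc[3]=?,scc[4]=?)
step 3: low=(low[0]=0,low[1]=0,low[2]=?,low[3]=0,low[4]=0); scc=(scc[0]=?,scc[1]=?,scc[2]=?,scc[3]=?,scc[4]=?)
step 4: low=(low[0]=0,low[1]=0,low[2]=?,low[3]=0,low[4]=0); scc=(scc[0]=0,scc[1]=0,scc[2]=?,scc[3]=0,scc[4]=0)
step 5: low=(low[0]=0,low[1]=0,low[2]=4,low[3]=0,low[4]=0); scc=(scc[0]=0,scc[1]=0,scc[2]=1,scc[3]=0,scc[4]=0)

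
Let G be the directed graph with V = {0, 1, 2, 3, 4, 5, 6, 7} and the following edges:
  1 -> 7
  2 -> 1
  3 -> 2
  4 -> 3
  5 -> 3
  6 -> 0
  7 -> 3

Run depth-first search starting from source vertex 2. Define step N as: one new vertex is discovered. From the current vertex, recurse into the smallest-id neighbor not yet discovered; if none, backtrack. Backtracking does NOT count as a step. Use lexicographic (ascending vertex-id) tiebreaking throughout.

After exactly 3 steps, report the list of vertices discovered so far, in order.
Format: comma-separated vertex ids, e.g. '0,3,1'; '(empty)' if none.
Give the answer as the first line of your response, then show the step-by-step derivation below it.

2,1,7

step 1: discover 2; path=2; order=2
step 2: discover 1; path=2>1; order=2,1
step 3: discover 7; path=2>1>7; order=2,1,7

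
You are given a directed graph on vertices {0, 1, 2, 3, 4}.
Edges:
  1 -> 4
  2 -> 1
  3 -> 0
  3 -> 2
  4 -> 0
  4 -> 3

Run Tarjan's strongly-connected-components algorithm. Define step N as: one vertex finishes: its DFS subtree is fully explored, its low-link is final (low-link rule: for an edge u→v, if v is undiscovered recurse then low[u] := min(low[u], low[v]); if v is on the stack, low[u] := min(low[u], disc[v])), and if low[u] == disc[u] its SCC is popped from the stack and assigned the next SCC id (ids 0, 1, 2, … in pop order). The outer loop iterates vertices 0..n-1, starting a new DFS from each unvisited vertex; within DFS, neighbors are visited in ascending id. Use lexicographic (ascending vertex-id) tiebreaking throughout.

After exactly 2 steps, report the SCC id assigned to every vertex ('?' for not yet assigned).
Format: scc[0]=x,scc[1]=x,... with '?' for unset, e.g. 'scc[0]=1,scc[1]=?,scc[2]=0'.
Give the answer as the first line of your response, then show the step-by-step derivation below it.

scc[0]=0,scc[1]=?,scc[2]=?,scc[3]=?,scc[4]=?

step 1: low=(low[0]=0,low[1]=?,low[2]=?,low[3]=?,low[4]=?); scc=(scc[0]=0,scc[1]=?,scc[2]=?,scc[3]=?,scc[4]=?)
step 2: low=(low[0]=0,low[1]=1,low[2]=1,low[3]=3,low[4]=2); scc=(scc[0]=0,scc[1]=?,scc[2]=?,scc[3]=?,scc[4]=?)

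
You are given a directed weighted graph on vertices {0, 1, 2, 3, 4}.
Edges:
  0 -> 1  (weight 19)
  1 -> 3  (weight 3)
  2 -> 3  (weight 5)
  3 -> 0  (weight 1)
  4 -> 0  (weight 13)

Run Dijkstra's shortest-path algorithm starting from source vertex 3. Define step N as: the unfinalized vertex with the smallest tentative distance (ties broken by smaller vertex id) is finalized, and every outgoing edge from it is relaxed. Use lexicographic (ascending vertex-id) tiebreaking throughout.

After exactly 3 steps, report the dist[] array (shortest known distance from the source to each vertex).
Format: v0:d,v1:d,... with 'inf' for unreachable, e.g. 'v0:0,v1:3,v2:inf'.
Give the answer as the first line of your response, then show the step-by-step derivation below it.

v0:1,v1:20,v2:inf,v3:0,v4:inf

step 1: dist = v0:1,v1:inf,v2:inf,v3:0,v4:inf
step 2: dist = v0:1,v1:20,v2:inf,v3:0,v4:inf
step 3: dist = v0:1,v1:20,v2:inf,v3:0,v4:inf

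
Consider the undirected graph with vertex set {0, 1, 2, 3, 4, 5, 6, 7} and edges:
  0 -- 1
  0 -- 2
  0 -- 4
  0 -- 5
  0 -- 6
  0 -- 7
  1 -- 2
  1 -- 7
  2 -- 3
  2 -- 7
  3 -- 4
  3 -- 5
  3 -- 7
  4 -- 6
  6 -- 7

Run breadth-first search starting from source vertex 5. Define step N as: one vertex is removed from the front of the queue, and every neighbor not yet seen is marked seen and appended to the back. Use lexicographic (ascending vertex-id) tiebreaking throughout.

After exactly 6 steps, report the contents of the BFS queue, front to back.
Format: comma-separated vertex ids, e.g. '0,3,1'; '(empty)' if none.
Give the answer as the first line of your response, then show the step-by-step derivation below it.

6,7

step 1: dequeue 5; queue=[0,3]; order=5
step 2: dequeue 0; queue=[3,1,2,4,6,7]; order=5,0
step 3: dequeue 3; queue=[1,2,4,6,7]; order=5,0,3
step 4: dequeue 1; queue=[2,4,6,7]; order=5,0,3,1
step 5: dequeue 2; queue=[4,6,7]; order=5,0,3,1,2
step 6: dequeue 4; queue=[6,7]; order=5,0,3,1,2,4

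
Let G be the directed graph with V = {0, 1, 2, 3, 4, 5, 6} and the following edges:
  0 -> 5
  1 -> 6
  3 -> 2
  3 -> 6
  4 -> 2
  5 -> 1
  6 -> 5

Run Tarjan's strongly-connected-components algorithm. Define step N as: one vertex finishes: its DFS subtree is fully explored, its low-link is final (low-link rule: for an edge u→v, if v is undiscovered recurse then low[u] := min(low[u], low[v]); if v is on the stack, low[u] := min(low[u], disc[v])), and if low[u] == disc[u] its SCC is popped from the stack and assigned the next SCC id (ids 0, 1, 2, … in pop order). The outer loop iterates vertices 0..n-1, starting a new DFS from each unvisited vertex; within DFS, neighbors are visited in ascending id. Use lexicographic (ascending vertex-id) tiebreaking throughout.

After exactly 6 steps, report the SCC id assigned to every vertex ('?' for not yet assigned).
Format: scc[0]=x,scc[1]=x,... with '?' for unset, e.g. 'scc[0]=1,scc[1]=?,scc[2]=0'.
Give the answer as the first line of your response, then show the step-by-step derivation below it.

scc[0]=1,scc[1]=0,scc[2]=2,scc[3]=3,scc[4]=?,scc[5]=0,scc[6]=0

step 1: low=(low[0]=0,low[1]=2,low[2]=?,low[3]=?,low[4]=?,low[5]=1,low[6]=1); scc=(scc[0]=?,scc[1]=?,scc[2]=?,scc[3]=?,scc[4]=?,scc[5]=?,scc[6]=?)
step 2: low=(low[0]=0,low[1]=1,low[2]=?,low[3]=?,low[4]=?,low[5]=1,low[6]=1); scc=(scc[0]=?,scc[1]=?,scc[2]=?,scc[3]=?,scc[4]=?,scc[5]=?,scc[6]=?)
step 3: low=(low[0]=0,low[1]=1,low[2]=?,low[3]=?,low[4]=?,low[5]=1,low[6]=1); scc=(scc[0]=?,scc[1]=0,scc[2]=?,scc[3]=?,scc[4]=?,scc[5]=0,scc[6]=0)
step 4: low=(low[0]=0,low[1]=1,low[2]=?,low[3]=?,low[4]=?,low[5]=1,low[6]=1); scc=(scc[0]=1,scc[1]=0,scc[2]=?,scc[3]=?,scc[4]=?,scc[5]=0,scc[6]=0)
step 5: low=(low[0]=0,low[1]=1,low[2]=4,low[3]=?,low[4]=?,low[5]=1,low[6]=1); scc=(scc[0]=1,scc[1]=0,scc[2]=2,scc[3]=?,scc[4]=?,scc[5]=0,scc[6]=0)
step 6: low=(low[0]=0,low[1]=1,low[2]=4,low[3]=5,low[4]=?,low[5]=1,low[6]=1); scc=(scc[0]=1,scc[1]=0,scc[2]=2,scc[3]=3,scc[4]=?,scc[5]=0,scc[6]=0)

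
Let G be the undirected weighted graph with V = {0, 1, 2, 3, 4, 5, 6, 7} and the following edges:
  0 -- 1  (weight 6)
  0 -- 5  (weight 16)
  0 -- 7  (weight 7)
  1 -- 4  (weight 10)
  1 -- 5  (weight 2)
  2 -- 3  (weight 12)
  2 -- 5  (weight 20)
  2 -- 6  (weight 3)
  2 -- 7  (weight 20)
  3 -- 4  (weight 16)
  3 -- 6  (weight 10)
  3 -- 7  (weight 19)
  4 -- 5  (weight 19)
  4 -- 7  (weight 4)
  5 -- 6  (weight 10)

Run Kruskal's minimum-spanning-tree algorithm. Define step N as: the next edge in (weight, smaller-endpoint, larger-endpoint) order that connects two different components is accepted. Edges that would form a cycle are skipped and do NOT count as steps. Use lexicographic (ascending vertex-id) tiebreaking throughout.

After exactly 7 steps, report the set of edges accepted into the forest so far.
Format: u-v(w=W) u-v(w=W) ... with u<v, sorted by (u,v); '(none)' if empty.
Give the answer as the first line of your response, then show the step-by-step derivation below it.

0-1(w=6) 0-7(w=7) 1-5(w=2) 2-6(w=3) 3-6(w=10) 4-7(w=4) 5-6(w=10)

step 1: add edge 1-5 (w=2); MST = {1-5(w=2)}
step 2: add edge 2-6 (w=3); MST = {1-5(w=2) 2-6(w=3)}
step 3: add edge 4-7 (w=4); MST = {1-5(w=2) 2-6(w=3) 4-7(w=4)}
step 4: add edge 0-1 (w=6); MST = {0-1(w=6) 1-5(w=2) 2-6(w=3) 4-7(w=4)}
step 5: add edge 0-7 (w=7); MST = {0-1(w=6) 0-7(w=7) 1-5(w=2) 2-6(w=3) 4-7(w=4)}
step 6: add edge 3-6 (w=10); MST = {0-1(w=6) 0-7(w=7) 1-5(w=2) 2-6(w=3) 3-6(w=10) 4-7(w=4)}
step 7: add edge 5-6 (w=10); MST = {0-1(w=6) 0-7(w=7) 1-5(w=2) 2-6(w=3) 3-6(w=10) 4-7(w=4) 5-6(w=10)}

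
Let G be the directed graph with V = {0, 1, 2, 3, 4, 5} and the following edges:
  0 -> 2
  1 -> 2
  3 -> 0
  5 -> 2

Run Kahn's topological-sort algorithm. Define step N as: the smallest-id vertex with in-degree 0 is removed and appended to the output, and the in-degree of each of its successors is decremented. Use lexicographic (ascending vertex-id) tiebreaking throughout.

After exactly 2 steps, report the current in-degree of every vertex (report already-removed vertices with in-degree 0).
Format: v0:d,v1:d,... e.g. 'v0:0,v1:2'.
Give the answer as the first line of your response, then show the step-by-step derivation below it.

v0:0,v1:0,v2:2,v3:0,v4:0,v5:0

step 1: output 1; order=[1]; indeg=(1,0,2,0,0,0)
step 2: output 3; order=[1,3]; indeg=(0,0,2,0,0,0)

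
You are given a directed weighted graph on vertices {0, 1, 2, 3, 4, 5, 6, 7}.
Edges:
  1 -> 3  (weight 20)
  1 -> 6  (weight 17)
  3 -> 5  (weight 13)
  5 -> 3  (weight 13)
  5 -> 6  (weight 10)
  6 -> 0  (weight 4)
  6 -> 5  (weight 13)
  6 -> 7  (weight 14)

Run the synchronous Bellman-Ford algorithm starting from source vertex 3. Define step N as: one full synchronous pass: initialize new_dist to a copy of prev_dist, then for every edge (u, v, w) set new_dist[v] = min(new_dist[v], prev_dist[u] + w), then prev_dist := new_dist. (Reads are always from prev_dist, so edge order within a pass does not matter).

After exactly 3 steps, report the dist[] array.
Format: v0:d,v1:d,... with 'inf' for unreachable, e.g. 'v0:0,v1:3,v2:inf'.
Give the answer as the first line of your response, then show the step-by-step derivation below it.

v0:27,v1:inf,v2:inf,v3:0,v4:inf,v5:13,v6:23,v7:37

step 1: dist = v0:inf,v1:inf,v2:inf,v3:0,v4:inf,v5:13,v6:inf,v7:inf
step 2: dist = v0:inf,v1:inf,v2:inf,v3:0,v4:inf,v5:13,v6:23,v7:inf
step 3: dist = v0:27,v1:inf,v2:inf,v3:0,v4:inf,v5:13,v6:23,v7:37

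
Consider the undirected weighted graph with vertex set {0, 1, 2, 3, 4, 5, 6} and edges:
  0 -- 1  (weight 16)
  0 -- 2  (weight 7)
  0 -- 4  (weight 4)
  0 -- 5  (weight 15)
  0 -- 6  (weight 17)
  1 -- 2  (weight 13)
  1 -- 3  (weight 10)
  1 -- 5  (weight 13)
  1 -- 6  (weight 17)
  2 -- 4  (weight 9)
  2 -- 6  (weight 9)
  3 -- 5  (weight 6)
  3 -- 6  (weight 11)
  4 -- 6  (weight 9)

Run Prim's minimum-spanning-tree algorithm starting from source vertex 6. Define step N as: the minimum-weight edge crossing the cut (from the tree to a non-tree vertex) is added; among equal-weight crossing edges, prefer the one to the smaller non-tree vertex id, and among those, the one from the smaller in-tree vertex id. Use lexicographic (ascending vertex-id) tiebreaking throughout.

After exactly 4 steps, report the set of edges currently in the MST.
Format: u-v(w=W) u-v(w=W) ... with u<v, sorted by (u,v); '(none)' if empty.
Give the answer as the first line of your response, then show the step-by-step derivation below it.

0-2(w=7) 0-4(w=4) 2-6(w=9) 3-6(w=11)

step 1: add edge 2-6 (w=9); MST = {2-6(w=9)}
step 2: add edge 0-2 (w=7); MST = {0-2(w=7) 2-6(w=9)}
step 3: add edge 0-4 (w=4); MST = {0-2(w=7) 0-4(w=4) 2-6(w=9)}
step 4: add edge 3-6 (w=11); MST = {0-2(w=7) 0-4(w=4) 2-6(w=9) 3-6(w=11)}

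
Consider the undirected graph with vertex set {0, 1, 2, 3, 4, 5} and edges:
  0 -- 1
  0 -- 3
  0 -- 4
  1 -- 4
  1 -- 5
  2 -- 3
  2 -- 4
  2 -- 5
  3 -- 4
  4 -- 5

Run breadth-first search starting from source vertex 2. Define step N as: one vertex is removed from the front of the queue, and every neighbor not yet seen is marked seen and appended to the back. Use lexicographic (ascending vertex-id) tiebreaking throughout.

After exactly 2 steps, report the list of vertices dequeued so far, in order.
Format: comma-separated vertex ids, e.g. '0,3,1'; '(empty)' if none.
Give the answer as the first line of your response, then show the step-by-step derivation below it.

2,3

step 1: dequeue 2; queue=[3,4,5]; order=2
step 2: dequeue 3; queue=[4,5,0]; order=2,3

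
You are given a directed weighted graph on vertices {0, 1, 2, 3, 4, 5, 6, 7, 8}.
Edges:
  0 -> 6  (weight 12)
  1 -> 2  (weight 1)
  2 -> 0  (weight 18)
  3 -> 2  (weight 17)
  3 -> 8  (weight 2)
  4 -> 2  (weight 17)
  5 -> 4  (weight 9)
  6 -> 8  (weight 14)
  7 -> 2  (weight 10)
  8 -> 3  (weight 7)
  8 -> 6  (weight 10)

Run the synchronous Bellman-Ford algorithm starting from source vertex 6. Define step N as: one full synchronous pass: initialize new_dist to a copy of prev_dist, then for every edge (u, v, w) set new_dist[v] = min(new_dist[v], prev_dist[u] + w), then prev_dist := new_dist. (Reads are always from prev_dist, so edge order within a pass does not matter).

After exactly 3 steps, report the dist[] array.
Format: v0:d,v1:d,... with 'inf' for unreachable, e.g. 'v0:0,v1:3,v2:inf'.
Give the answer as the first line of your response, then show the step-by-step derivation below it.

v0:inf,v1:inf,v2:38,v3:21,v4:inf,v5:inf,v6:0,v7:inf,v8:14

step 1: dist = v0:inf,v1:inf,v2:inf,v3:inf,v4:inf,v5:inf,v6:0,v7:inf,v8:14
step 2: dist = v0:inf,v1:inf,v2:inf,v3:21,v4:inf,v5:inf,v6:0,v7:inf,v8:14
step 3: dist = v0:inf,v1:inf,v2:38,v3:21,v4:inf,v5:inf,v6:0,v7:inf,v8:14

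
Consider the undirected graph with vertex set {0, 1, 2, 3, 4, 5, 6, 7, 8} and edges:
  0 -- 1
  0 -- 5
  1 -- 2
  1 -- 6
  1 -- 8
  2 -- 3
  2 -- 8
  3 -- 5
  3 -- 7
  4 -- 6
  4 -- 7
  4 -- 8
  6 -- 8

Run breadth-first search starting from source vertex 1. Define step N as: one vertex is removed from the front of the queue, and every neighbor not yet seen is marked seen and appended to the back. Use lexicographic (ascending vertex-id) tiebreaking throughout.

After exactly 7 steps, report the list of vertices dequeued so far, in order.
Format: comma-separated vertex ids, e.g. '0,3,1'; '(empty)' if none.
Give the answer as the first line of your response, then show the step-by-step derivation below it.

1,0,2,6,8,5,3

step 1: dequeue 1; queue=[0,2,6,8]; order=1
step 2: dequeue 0; queue=[2,6,8,5]; order=1,0
step 3: dequeue 2; queue=[6,8,5,3]; order=1,0,2
step 4: dequeue 6; queue=[8,5,3,4]; order=1,0,2,6
step 5: dequeue 8; queue=[5,3,4]; order=1,0,2,6,8
step 6: dequeue 5; queue=[3,4]; order=1,0,2,6,8,5
step 7: dequeue 3; queue=[4,7]; order=1,0,2,6,8,5,3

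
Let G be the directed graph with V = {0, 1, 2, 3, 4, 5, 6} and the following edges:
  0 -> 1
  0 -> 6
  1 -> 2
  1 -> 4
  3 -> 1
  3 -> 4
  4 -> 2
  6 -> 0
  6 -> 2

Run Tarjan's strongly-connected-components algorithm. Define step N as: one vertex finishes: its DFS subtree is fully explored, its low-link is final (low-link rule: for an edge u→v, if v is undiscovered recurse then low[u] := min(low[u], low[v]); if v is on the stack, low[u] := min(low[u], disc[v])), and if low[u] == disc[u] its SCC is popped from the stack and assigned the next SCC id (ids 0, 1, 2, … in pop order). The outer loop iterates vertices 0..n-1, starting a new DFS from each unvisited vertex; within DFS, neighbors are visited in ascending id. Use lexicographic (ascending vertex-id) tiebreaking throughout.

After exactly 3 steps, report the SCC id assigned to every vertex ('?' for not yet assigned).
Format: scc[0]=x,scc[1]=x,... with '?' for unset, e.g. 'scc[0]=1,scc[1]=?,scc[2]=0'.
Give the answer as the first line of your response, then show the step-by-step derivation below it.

scc[0]=?,scc[1]=2,scc[2]=0,scc[3]=?,scc[4]=1,scc[5]=?,scc[6]=?

step 1: low=(low[0]=0,low[1]=1,low[2]=2,low[3]=?,low[4]=?,low[5]=?,low[6]=?); scc=(scc[0]=?,scc[1]=?,scc[2]=0,scc[3]=?,scc[4]=?,scc[5]=?,scc[6]=?)
step 2: low=(low[0]=0,low[1]=1,low[2]=2,low[3]=?,low[4]=3,low[5]=?,low[6]=?); scc=(scc[0]=?,scc[1]=?,scc[2]=0,scc[3]=?,scc[4]=1,scc[5]=?,scc[6]=?)
step 3: low=(low[0]=0,low[1]=1,low[2]=2,low[3]=?,low[4]=3,low[5]=?,low[6]=?); scc=(scc[0]=?,scc[1]=2,scc[2]=0,scc[3]=?,scc[4]=1,scc[5]=?,scc[6]=?)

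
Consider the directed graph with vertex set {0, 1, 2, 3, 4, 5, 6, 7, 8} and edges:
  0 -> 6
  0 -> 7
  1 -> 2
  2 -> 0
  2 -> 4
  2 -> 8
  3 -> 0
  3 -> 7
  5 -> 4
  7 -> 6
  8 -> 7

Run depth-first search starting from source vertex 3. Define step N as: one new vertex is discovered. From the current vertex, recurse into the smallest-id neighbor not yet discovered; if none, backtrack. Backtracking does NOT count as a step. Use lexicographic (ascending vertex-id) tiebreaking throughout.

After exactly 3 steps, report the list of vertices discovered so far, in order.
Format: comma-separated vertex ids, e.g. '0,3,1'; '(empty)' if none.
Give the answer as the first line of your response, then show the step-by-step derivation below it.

3,0,6

step 1: discover 3; path=3; order=3
step 2: discover 0; path=3>0; order=3,0
step 3: discover 6; path=3>0>6; order=3,0,6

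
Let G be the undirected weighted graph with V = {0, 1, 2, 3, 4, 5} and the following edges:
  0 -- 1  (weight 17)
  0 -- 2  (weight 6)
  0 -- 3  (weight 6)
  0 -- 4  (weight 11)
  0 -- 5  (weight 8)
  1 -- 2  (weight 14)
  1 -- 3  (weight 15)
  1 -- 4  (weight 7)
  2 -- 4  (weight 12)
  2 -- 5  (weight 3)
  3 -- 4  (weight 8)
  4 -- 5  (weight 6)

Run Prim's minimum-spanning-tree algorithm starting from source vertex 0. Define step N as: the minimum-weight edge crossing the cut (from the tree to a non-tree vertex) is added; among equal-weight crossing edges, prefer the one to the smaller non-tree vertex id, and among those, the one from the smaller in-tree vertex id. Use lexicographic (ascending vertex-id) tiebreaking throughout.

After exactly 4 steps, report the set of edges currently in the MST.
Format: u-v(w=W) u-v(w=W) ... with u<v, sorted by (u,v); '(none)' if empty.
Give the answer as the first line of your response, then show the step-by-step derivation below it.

0-2(w=6) 0-3(w=6) 2-5(w=3) 4-5(w=6)

step 1: add edge 0-2 (w=6); MST = {0-2(w=6)}
step 2: add edge 2-5 (w=3); MST = {0-2(w=6) 2-5(w=3)}
step 3: add edge 0-3 (w=6); MST = {0-2(w=6) 0-3(w=6) 2-5(w=3)}
step 4: add edge 4-5 (w=6); MST = {0-2(w=6) 0-3(w=6) 2-5(w=3) 4-5(w=6)}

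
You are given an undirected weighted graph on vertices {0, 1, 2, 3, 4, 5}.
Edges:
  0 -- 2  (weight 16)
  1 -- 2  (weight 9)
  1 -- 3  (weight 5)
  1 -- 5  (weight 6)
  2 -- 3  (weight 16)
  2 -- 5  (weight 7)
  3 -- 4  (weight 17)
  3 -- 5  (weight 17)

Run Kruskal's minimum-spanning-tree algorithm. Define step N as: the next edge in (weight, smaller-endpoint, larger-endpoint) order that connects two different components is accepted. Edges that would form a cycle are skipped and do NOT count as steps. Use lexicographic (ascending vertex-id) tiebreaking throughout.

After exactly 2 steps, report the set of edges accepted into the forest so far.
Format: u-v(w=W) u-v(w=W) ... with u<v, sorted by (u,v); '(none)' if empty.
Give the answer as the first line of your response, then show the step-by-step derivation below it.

1-3(w=5) 1-5(w=6)

step 1: add edge 1-3 (w=5); MST = {1-3(w=5)}
step 2: add edge 1-5 (w=6); MST = {1-3(w=5) 1-5(w=6)}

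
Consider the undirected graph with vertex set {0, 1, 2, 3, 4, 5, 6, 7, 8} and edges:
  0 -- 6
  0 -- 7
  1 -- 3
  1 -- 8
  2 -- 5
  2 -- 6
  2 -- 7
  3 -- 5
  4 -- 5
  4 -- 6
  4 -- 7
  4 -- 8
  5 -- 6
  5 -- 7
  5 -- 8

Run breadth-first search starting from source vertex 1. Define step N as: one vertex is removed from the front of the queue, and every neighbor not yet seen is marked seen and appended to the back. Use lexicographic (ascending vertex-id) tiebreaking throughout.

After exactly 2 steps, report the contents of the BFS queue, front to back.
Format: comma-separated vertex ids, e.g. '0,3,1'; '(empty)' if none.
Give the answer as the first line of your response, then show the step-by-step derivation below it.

8,5

step 1: dequeue 1; queue=[3,8]; order=1
step 2: dequeue 3; queue=[8,5]; order=1,3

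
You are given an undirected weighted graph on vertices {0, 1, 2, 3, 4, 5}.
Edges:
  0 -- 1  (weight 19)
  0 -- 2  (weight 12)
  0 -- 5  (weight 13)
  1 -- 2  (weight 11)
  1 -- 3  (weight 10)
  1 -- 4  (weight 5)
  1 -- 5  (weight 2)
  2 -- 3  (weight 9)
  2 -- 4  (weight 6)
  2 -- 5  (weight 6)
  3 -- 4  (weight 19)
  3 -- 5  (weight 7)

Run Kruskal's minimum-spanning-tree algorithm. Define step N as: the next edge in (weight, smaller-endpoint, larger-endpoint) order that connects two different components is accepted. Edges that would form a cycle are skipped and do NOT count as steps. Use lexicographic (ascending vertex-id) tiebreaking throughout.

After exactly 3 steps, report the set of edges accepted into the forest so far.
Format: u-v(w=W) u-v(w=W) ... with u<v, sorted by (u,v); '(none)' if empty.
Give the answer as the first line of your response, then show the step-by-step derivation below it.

1-4(w=5) 1-5(w=2) 2-4(w=6)

step 1: add edge 1-5 (w=2); MST = {1-5(w=2)}
step 2: add edge 1-4 (w=5); MST = {1-4(w=5) 1-5(w=2)}
step 3: add edge 2-4 (w=6); MST = {1-4(w=5) 1-5(w=2) 2-4(w=6)}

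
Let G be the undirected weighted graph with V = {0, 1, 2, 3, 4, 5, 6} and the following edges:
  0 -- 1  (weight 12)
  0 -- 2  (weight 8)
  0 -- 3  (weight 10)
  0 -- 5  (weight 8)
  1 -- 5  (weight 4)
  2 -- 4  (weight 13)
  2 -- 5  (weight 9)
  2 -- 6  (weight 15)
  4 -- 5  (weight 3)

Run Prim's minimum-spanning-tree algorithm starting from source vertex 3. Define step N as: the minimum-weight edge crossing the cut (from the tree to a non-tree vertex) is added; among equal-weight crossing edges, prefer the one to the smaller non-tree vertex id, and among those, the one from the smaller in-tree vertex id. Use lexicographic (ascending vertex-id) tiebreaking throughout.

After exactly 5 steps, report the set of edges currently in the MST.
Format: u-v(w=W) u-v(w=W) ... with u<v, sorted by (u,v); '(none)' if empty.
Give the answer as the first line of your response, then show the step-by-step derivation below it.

0-2(w=8) 0-3(w=10) 0-5(w=8) 1-5(w=4) 4-5(w=3)

step 1: add edge 0-3 (w=10); MST = {0-3(w=10)}
step 2: add edge 0-2 (w=8); MST = {0-2(w=8) 0-3(w=10)}
step 3: add edge 0-5 (w=8); MST = {0-2(w=8) 0-3(w=10) 0-5(w=8)}
step 4: add edge 4-5 (w=3); MST = {0-2(w=8) 0-3(w=10) 0-5(w=8) 4-5(w=3)}
step 5: add edge 1-5 (w=4); MST = {0-2(w=8) 0-3(w=10) 0-5(w=8) 1-5(w=4) 4-5(w=3)}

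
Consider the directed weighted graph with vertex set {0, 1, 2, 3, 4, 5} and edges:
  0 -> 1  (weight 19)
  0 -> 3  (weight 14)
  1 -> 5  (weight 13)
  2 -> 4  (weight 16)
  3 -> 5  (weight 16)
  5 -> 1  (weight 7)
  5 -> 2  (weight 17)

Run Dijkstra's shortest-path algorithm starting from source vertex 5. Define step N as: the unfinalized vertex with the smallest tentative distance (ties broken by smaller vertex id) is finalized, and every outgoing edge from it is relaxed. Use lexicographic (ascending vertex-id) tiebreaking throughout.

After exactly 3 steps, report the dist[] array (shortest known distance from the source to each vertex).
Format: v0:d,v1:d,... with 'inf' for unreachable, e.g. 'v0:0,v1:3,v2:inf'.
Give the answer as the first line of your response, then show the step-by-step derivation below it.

v0:inf,v1:7,v2:17,v3:inf,v4:33,v5:0

step 1: dist = v0:inf,v1:7,v2:17,v3:inf,v4:inf,v5:0
step 2: dist = v0:inf,v1:7,v2:17,v3:inf,v4:inf,v5:0
step 3: dist = v0:inf,v1:7,v2:17,v3:inf,v4:33,v5:0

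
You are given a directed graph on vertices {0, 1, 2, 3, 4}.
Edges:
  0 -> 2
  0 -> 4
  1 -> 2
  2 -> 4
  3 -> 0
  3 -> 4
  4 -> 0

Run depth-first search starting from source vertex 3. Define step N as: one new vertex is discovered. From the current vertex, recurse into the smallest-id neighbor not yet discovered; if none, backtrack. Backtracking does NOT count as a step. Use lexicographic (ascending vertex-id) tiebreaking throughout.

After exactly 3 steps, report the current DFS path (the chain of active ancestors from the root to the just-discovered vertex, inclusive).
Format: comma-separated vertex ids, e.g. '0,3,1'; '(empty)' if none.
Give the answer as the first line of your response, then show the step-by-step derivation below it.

3,0,2

step 1: discover 3; path=3; order=3
step 2: discover 0; path=3>0; order=3,0
step 3: discover 2; path=3>0>2; order=3,0,2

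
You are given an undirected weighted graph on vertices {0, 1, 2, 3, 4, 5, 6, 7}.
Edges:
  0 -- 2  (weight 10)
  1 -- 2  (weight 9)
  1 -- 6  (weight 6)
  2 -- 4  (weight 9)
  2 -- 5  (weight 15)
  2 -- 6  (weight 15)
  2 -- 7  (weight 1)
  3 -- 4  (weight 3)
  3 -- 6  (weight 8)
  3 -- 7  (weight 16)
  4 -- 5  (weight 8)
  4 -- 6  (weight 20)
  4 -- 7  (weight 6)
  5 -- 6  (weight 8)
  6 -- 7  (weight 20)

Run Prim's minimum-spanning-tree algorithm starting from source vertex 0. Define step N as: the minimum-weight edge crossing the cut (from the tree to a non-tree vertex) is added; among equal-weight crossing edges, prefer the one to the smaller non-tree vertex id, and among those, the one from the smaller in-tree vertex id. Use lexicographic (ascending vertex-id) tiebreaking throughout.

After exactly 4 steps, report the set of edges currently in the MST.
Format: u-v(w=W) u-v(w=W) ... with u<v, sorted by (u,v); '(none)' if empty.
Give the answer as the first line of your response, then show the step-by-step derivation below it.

0-2(w=10) 2-7(w=1) 3-4(w=3) 4-7(w=6)

step 1: add edge 0-2 (w=10); MST = {0-2(w=10)}
step 2: add edge 2-7 (w=1); MST = {0-2(w=10) 2-7(w=1)}
step 3: add edge 4-7 (w=6); MST = {0-2(w=10) 2-7(w=1) 4-7(w=6)}
step 4: add edge 3-4 (w=3); MST = {0-2(w=10) 2-7(w=1) 3-4(w=3) 4-7(w=6)}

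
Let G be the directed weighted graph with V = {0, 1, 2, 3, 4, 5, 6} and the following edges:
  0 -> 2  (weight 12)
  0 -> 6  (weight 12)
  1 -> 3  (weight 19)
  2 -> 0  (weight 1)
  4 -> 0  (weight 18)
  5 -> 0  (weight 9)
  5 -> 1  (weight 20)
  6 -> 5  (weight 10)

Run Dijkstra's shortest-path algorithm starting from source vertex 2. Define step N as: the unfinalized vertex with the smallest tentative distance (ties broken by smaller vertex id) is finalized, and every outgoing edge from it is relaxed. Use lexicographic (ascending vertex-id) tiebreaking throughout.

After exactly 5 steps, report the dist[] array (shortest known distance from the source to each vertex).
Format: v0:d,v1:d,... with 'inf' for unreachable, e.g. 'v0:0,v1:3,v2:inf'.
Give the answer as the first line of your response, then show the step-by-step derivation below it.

v0:1,v1:43,v2:0,v3:62,v4:inf,v5:23,v6:13

step 1: dist = v0:1,v1:inf,v2:0,v3:inf,v4:inf,v5:inf,v6:inf
step 2: dist = v0:1,v1:inf,v2:0,v3:inf,v4:inf,v5:inf,v6:13
step 3: dist = v0:1,v1:inf,v2:0,v3:inf,v4:inf,v5:23,v6:13
step 4: dist = v0:1,v1:43,v2:0,v3:inf,v4:inf,v5:23,v6:13
step 5: dist = v0:1,v1:43,v2:0,v3:62,v4:inf,v5:23,v6:13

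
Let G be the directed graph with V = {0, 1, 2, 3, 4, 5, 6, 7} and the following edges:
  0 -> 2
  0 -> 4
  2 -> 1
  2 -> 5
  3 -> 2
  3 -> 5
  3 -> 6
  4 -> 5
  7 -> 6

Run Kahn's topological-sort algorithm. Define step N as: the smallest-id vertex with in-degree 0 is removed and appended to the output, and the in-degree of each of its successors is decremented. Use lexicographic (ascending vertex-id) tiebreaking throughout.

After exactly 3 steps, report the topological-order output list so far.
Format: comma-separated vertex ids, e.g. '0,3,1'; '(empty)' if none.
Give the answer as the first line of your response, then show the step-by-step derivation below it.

0,3,2

step 1: output 0; order=[0]; indeg=(0,1,1,0,0,3,2,0)
step 2: output 3; order=[0,3]; indeg=(0,1,0,0,0,2,1,0)
step 3: output 2; order=[0,3,2]; indeg=(0,0,0,0,0,1,1,0)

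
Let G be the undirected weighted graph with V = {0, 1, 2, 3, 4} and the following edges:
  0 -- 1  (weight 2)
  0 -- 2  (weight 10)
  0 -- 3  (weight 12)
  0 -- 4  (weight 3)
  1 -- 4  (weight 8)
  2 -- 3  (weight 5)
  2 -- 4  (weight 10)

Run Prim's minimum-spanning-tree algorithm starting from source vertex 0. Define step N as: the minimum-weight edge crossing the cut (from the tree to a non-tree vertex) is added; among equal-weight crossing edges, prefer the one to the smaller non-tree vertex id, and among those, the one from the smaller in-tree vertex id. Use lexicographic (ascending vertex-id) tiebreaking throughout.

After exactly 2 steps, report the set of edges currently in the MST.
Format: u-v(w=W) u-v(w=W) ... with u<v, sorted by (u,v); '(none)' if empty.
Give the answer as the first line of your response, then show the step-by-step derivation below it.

0-1(w=2) 0-4(w=3)

step 1: add edge 0-1 (w=2); MST = {0-1(w=2)}
step 2: add edge 0-4 (w=3); MST = {0-1(w=2) 0-4(w=3)}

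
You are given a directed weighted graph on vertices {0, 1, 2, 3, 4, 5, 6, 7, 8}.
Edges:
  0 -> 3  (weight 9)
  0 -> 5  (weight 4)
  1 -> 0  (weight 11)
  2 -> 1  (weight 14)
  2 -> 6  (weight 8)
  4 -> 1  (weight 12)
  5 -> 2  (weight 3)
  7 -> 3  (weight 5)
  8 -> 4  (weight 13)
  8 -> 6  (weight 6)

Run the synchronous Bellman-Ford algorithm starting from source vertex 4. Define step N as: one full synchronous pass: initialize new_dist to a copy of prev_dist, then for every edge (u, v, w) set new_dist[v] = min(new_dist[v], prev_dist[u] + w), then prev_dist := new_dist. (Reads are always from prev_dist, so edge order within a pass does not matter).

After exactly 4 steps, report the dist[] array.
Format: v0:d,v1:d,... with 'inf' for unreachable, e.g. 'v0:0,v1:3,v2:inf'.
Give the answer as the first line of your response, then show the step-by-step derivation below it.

v0:23,v1:12,v2:30,v3:32,v4:0,v5:27,v6:inf,v7:inf,v8:inf

step 1: dist = v0:inf,v1:12,v2:inf,v3:inf,v4:0,v5:inf,v6:inf,v7:inf,v8:inf
step 2: dist = v0:23,v1:12,v2:inf,v3:inf,v4:0,v5:inf,v6:inf,v7:inf,v8:inf
step 3: dist = v0:23,v1:12,v2:inf,v3:32,v4:0,v5:27,v6:inf,v7:inf,v8:inf
step 4: dist = v0:23,v1:12,v2:30,v3:32,v4:0,v5:27,v6:inf,v7:inf,v8:inf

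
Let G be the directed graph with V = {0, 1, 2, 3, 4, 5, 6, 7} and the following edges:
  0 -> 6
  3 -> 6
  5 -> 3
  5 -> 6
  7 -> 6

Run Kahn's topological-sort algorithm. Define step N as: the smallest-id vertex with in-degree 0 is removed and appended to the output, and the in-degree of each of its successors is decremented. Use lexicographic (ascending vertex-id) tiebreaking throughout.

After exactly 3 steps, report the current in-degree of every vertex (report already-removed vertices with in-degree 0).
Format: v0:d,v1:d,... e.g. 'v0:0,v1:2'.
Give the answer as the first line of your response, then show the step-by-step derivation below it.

v0:0,v1:0,v2:0,v3:1,v4:0,v5:0,v6:3,v7:0

step 1: output 0; order=[0]; indeg=(0,0,0,1,0,0,3,0)
step 2: output 1; order=[0,1]; indeg=(0,0,0,1,0,0,3,0)
step 3: output 2; order=[0,1,2]; indeg=(0,0,0,1,0,0,3,0)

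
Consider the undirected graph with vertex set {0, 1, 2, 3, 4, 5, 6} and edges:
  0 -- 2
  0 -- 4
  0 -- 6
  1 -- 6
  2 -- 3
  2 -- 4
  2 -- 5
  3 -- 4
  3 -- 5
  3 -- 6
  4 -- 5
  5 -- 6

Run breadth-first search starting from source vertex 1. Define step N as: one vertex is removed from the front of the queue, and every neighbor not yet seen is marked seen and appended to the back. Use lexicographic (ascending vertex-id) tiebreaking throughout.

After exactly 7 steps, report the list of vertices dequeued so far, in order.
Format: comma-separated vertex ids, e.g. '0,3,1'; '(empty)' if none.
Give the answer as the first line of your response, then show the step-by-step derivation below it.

1,6,0,3,5,2,4

step 1: dequeue 1; queue=[6]; order=1
step 2: dequeue 6; queue=[0,3,5]; order=1,6
step 3: dequeue 0; queue=[3,5,2,4]; order=1,6,0
step 4: dequeue 3; queue=[5,2,4]; order=1,6,0,3
step 5: dequeue 5; queue=[2,4]; order=1,6,0,3,5
step 6: dequeue 2; queue=[4]; order=1,6,0,3,5,2
step 7: dequeue 4; queue=[(empty)]; order=1,6,0,3,5,2,4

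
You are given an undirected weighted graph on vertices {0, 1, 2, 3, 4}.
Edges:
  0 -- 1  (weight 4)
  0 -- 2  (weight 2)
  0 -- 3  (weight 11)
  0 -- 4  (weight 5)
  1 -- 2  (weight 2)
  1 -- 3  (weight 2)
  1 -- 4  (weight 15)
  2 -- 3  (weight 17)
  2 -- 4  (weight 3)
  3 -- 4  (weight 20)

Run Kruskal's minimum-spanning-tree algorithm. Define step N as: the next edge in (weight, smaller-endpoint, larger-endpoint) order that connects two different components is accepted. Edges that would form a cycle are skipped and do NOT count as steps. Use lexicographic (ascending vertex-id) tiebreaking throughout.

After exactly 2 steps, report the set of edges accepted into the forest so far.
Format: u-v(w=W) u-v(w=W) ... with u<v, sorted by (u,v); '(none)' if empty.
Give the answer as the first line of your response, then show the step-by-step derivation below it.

0-2(w=2) 1-2(w=2)

step 1: add edge 0-2 (w=2); MST = {0-2(w=2)}
step 2: add edge 1-2 (w=2); MST = {0-2(w=2) 1-2(w=2)}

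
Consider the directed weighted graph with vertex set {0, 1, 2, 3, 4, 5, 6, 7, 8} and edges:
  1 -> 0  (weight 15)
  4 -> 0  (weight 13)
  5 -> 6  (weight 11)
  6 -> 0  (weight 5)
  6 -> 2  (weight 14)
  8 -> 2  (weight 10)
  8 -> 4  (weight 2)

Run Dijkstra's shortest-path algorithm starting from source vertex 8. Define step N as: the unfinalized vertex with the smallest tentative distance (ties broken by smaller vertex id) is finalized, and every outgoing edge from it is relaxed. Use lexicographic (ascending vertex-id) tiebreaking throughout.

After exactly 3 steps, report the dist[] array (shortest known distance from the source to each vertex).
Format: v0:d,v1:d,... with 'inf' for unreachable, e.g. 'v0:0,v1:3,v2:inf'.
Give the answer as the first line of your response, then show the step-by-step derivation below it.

v0:15,v1:inf,v2:10,v3:inf,v4:2,v5:inf,v6:inf,v7:inf,v8:0

step 1: dist = v0:inf,v1:inf,v2:10,v3:inf,v4:2,v5:inf,v6:inf,v7:inf,v8:0
step 2: dist = v0:15,v1:inf,v2:10,v3:inf,v4:2,v5:inf,v6:inf,v7:inf,v8:0
step 3: dist = v0:15,v1:inf,v2:10,v3:inf,v4:2,v5:inf,v6:inf,v7:inf,v8:0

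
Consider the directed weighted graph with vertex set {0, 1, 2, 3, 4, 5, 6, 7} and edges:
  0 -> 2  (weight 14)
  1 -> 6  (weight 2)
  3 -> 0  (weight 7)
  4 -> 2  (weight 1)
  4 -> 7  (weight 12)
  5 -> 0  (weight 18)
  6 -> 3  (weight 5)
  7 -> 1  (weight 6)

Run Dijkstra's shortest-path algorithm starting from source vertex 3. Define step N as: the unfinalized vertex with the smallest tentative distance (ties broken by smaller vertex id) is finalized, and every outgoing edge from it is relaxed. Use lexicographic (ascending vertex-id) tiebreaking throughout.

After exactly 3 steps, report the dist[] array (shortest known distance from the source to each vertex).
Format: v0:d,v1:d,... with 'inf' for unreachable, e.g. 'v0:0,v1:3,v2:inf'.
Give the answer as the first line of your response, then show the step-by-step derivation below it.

v0:7,v1:inf,v2:21,v3:0,v4:inf,v5:inf,v6:inf,v7:inf

step 1: dist = v0:7,v1:inf,v2:inf,v3:0,v4:inf,v5:inf,v6:inf,v7:inf
step 2: dist = v0:7,v1:inf,v2:21,v3:0,v4:inf,v5:inf,v6:inf,v7:inf
step 3: dist = v0:7,v1:inf,v2:21,v3:0,v4:inf,v5:inf,v6:inf,v7:inf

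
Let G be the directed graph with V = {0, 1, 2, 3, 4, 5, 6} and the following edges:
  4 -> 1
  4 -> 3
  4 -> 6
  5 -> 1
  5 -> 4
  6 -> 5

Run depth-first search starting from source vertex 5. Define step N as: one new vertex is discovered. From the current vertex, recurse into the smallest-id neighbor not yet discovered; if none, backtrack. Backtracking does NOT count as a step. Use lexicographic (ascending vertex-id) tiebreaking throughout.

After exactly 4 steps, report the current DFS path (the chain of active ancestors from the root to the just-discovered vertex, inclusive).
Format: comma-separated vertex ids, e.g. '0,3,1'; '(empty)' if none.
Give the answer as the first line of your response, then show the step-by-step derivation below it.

5,4,3

step 1: discover 5; path=5; order=5
step 2: discover 1; path=5>1; order=5,1
step 3: discover 4; path=5>4; order=5,1,4
step 4: discover 3; path=5>4>3; order=5,1,4,3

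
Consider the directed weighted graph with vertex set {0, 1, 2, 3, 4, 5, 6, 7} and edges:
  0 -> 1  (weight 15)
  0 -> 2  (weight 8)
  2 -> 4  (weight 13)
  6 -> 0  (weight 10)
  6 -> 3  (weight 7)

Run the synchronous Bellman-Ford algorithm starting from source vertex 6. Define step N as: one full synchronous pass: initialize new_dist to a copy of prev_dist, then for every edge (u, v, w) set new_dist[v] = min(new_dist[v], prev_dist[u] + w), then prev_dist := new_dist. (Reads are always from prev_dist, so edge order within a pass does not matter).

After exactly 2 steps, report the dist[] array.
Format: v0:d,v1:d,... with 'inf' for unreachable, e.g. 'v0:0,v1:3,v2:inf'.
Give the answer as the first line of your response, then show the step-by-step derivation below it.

v0:10,v1:25,v2:18,v3:7,v4:inf,v5:inf,v6:0,v7:inf

step 1: dist = v0:10,v1:inf,v2:inf,v3:7,v4:inf,v5:inf,v6:0,v7:inf
step 2: dist = v0:10,v1:25,v2:18,v3:7,v4:inf,v5:inf,v6:0,v7:inf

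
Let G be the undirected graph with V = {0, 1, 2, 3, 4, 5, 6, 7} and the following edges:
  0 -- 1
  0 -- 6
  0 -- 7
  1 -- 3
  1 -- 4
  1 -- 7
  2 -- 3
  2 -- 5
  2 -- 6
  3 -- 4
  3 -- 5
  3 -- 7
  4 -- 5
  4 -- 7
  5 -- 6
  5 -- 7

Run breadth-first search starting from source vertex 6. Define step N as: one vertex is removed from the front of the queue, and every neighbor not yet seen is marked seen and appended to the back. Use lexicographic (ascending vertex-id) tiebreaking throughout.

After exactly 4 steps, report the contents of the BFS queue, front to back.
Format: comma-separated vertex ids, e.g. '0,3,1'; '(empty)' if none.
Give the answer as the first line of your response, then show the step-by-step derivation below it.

1,7,3,4

step 1: dequeue 6; queue=[0,2,5]; order=6
step 2: dequeue 0; queue=[2,5,1,7]; order=6,0
step 3: dequeue 2; queue=[5,1,7,3]; order=6,0,2
step 4: dequeue 5; queue=[1,7,3,4]; order=6,0,2,5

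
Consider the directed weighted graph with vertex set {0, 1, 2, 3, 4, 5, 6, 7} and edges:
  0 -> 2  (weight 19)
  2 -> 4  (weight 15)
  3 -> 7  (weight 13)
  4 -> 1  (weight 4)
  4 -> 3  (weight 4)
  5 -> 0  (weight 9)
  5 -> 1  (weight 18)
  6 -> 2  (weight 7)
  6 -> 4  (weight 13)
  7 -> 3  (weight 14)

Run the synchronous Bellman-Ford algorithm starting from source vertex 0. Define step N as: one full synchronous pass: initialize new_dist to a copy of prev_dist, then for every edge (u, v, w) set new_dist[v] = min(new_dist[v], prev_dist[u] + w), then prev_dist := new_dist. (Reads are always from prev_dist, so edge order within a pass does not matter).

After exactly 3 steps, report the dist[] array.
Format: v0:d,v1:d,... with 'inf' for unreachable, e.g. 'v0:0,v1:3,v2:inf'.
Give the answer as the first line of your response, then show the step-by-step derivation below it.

v0:0,v1:38,v2:19,v3:38,v4:34,v5:inf,v6:inf,v7:inf

step 1: dist = v0:0,v1:inf,v2:19,v3:inf,v4:inf,v5:inf,v6:inf,v7:inf
step 2: dist = v0:0,v1:inf,v2:19,v3:inf,v4:34,v5:inf,v6:inf,v7:inf
step 3: dist = v0:0,v1:38,v2:19,v3:38,v4:34,v5:inf,v6:inf,v7:inf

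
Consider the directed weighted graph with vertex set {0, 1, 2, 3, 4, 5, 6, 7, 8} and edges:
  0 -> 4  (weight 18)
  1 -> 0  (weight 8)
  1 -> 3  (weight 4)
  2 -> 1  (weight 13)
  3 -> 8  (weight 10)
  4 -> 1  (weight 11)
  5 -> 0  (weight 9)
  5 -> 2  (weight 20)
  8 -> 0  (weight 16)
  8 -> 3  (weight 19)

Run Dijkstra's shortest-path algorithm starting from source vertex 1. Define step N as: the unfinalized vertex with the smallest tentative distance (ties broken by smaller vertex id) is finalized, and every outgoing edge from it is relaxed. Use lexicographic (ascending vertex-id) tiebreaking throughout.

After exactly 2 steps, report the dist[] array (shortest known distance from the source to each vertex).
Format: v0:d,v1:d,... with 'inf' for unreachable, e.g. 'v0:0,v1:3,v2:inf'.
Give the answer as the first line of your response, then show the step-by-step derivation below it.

v0:8,v1:0,v2:inf,v3:4,v4:inf,v5:inf,v6:inf,v7:inf,v8:14

step 1: dist = v0:8,v1:0,v2:inf,v3:4,v4:inf,v5:inf,v6:inf,v7:inf,v8:inf
step 2: dist = v0:8,v1:0,v2:inf,v3:4,v4:inf,v5:inf,v6:inf,v7:inf,v8:14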